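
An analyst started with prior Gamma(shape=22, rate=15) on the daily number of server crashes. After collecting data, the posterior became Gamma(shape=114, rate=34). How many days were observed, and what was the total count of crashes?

n = 19 days with total 92 crashes

Gamma–Poisson conjugacy: posterior shape = α + Σxᵢ, posterior rate = β + n.
Matching: Σxᵢ = 114 − 22 = 92 and n = 34 − 15 = 19.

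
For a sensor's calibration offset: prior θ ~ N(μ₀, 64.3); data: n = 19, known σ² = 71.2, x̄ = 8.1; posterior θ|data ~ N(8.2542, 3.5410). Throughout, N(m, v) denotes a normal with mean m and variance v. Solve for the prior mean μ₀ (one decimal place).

μ₀ = 10.9

With known observation variance, the Normal–Normal posterior has precision τ_n = τ₀ + n/σ² and mean μ_n = (τ₀μ₀ + (n/σ²)x̄)/τ_n.
Here τ₀ = 1/64.3 = 0.015552 and τ_data = 19/71.2 = 0.266854, so τ_n = 0.282406.
Rearranging for μ₀: μ₀ = (μ_n·τ_n − τ_data·x̄)/τ₀ = (8.2542·0.282406 − 0.266854·8.1) / 0.015552 = 0.169518/0.015552 ≈ 10.9.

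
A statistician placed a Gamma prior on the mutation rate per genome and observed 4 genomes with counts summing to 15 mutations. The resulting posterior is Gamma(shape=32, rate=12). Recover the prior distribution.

Gamma–Poisson conjugacy: posterior shape = α + Σxᵢ, posterior rate = β + n.
So α = 32 − 15 = 17 and β = 12 − 4 = 8.

Gamma(shape=17, rate=8)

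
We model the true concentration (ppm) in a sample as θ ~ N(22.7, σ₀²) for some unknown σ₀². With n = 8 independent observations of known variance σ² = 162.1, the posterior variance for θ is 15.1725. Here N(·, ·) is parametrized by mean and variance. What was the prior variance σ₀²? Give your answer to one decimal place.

σ₀² = 60.4

Posterior precision equals prior precision plus data precision: 1/σ_n² = 1/σ₀² + n/σ².
So 1/σ₀² = 1/15.1725 − 8/162.1 = 0.065909 − 0.049352 = 0.016557.
Hence σ₀² = 1/0.016557 ≈ 60.4.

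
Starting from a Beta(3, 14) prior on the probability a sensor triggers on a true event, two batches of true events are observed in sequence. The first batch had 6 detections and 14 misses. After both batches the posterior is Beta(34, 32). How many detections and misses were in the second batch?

25 detections and 4 misses

Sequential conjugate updates are equivalent to a single update on the pooled data, so total successes = posterior α − prior α and total failures = posterior β − prior β.
Total across both batches: 34−3=31 detections, 32−14=18 misses.
Subtract the first batch: 31−6=25 detections and 18−14=4 misses.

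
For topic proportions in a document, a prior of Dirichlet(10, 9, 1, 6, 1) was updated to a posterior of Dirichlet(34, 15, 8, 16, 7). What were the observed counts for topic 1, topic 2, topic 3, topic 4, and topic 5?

For a Dirichlet(α) prior with multinomial counts c, the posterior is Dirichlet(α + c) componentwise.
Counts are posterior − prior componentwise: 34−10=24, 15−9=6, 8−1=7, 16−6=10, 7−1=6.

counts (24, 6, 7, 10, 6)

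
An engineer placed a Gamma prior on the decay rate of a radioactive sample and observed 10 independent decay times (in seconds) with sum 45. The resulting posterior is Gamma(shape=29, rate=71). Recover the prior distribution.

Gamma–exponential conjugacy: posterior shape = α + n, posterior rate = β + Σtᵢ.
So α = 29 − 10 = 19 and β = 71 − 45 = 26.

Gamma(shape=19, rate=26)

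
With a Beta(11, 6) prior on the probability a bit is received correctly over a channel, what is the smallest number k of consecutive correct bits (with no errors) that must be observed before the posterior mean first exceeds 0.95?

k = 104

After k correct bits and 0 errors the posterior is Beta(11+k, 6), with mean (11+k)/(11+6+k).
Set (11+k)/(17+k) > 0.95 and solve: k > (0.95·17 − 11)/(1 − 0.95) = 103.000.
The smallest integer exceeding 103.000 is 104.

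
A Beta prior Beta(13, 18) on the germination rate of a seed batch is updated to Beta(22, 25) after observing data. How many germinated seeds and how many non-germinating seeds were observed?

9 germinated seeds and 7 non-germinating seeds

A Beta(a, b) prior with s successes and f failures in binomial data gives a Beta(a+s, b+f) posterior.
So s = 22 − 13 = 9 and f = 25 − 18 = 7.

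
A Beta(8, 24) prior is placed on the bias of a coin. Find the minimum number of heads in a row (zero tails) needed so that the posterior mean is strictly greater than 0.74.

After k heads and 0 tails the posterior is Beta(8+k, 24), with mean (8+k)/(8+24+k).
Set (8+k)/(32+k) > 0.74 and solve: k > (0.74·32 − 8)/(1 − 0.74) = 60.308.
The smallest integer exceeding 60.308 is 61.

k = 61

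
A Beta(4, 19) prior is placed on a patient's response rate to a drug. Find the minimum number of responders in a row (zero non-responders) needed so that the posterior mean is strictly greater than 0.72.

After k responders and 0 non-responders the posterior is Beta(4+k, 19), with mean (4+k)/(4+19+k).
Set (4+k)/(23+k) > 0.72 and solve: k > (0.72·23 − 4)/(1 − 0.72) = 44.857.
The smallest integer exceeding 44.857 is 45, and checking k=45: (49)/(68) = 0.7206 > 0.72.

k = 45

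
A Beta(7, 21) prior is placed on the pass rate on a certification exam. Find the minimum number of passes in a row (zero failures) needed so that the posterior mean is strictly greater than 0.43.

k = 9

After k passes and 0 failures the posterior is Beta(7+k, 21), with mean (7+k)/(7+21+k).
Set (7+k)/(28+k) > 0.43 and solve: k > (0.43·28 − 7)/(1 − 0.43) = 8.842.
The smallest integer exceeding 8.842 is 9.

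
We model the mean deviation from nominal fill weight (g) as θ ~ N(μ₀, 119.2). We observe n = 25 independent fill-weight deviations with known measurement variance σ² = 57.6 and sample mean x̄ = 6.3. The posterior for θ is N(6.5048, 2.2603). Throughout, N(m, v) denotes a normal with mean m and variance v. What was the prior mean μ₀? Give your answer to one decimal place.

μ₀ = 17.1

With known observation variance, the Normal–Normal posterior has precision τ_n = τ₀ + n/σ² and mean μ_n = (τ₀μ₀ + (n/σ²)x̄)/τ_n.
Here τ₀ = 1/119.2 = 0.008389 and τ_data = 25/57.6 = 0.434028, so τ_n = 0.442417.
Rearranging for μ₀: μ₀ = (μ_n·τ_n − τ_data·x̄)/τ₀ = (6.5048·0.442417 − 0.434028·6.3) / 0.008389 = 0.143458/0.008389 ≈ 17.1.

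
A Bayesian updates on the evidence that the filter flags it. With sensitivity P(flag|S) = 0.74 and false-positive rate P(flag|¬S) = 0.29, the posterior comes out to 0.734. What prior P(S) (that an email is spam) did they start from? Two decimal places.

Bayes' rule in odds form gives O(S|E) = O(S)·[P(E|S)/P(E|¬S)], hence O(S) = O(S|E)/LR.
Posterior odds = 0.734/(1−0.734) = 2.7594. LR = 0.74/0.29 = 2.5517.
Prior odds = 2.7594/2.5517 = 1.0814, so P(S) = 1.0814/(1+1.0814) ≈ 0.52.

P(S) = 0.52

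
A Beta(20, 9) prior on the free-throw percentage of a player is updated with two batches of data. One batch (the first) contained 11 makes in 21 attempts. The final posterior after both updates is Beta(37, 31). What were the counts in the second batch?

6 makes and 12 misses

Sequential conjugate updates are equivalent to a single update on the pooled data, so total successes = posterior α − prior α and total failures = posterior β − prior β.
Total across both batches: 37−20=17 makes, 31−9=22 misses.
Subtract the first batch: 17−11=6 makes and 22−10=12 misses.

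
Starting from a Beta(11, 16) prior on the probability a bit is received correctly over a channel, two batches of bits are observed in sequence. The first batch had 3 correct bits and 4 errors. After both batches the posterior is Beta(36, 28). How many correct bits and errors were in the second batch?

22 correct bits and 8 errors

Sequential conjugate updates are equivalent to a single update on the pooled data, so total successes = posterior α − prior α and total failures = posterior β − prior β.
Total across both batches: 36−11=25 correct bits, 28−16=12 errors.
Subtract the first batch: 25−3=22 correct bits and 12−4=8 errors.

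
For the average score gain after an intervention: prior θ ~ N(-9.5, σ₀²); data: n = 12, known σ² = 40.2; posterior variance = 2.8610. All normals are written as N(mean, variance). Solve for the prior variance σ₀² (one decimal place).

Posterior precision equals prior precision plus data precision: 1/σ_n² = 1/σ₀² + n/σ².
So 1/σ₀² = 1/2.8610 − 12/40.2 = 0.349528 − 0.298507 = 0.051021.
Hence σ₀² = 1/0.051021 ≈ 19.6.

σ₀² = 19.6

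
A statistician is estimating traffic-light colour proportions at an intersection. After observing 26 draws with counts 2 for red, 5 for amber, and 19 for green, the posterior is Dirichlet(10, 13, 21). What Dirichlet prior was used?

Dirichlet(8, 8, 2)

For a Dirichlet(α) prior with multinomial counts c, the posterior is Dirichlet(α + c) componentwise.
Subtract each count from the matching posterior parameter: 10−2=8, 13−5=8, 21−19=2.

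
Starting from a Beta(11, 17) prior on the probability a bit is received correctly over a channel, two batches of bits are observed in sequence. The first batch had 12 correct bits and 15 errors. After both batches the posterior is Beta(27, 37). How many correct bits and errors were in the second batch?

4 correct bits and 5 errors

Sequential conjugate updates are equivalent to a single update on the pooled data, so total successes = posterior α − prior α and total failures = posterior β − prior β.
Total across both batches: 27−11=16 correct bits, 37−17=20 errors.
Subtract the first batch: 16−12=4 correct bits and 20−15=5 errors.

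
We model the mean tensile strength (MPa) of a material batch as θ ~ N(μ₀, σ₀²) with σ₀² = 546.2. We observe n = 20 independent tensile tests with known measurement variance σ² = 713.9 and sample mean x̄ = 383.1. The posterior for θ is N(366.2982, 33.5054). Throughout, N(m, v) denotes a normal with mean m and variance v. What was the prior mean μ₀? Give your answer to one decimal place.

μ₀ = 109.2

With known observation variance, the Normal–Normal posterior has precision τ_n = τ₀ + n/σ² and mean μ_n = (τ₀μ₀ + (n/σ²)x̄)/τ_n.
Here τ₀ = 1/546.2 = 0.001831 and τ_data = 20/713.9 = 0.028015, so τ_n = 0.029846.
Rearranging for μ₀: μ₀ = (μ_n·τ_n − τ_data·x̄)/τ₀ = (366.2982·0.029846 − 0.028015·383.1) / 0.001831 = 0.199990/0.001831 ≈ 109.2.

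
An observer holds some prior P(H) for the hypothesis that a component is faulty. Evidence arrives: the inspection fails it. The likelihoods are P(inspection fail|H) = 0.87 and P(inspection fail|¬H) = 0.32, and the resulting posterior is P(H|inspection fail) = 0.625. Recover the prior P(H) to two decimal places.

P(H) = 0.38

Bayes' rule in odds form gives O(H|E) = O(H)·[P(E|H)/P(E|¬H)], hence O(H) = O(H|E)/LR.
Posterior odds = 0.625/(1−0.625) = 1.6667. LR = 0.87/0.32 = 2.7188.
Prior odds = 1.6667/2.7188 = 0.6130, so P(H) = 0.6130/(1+0.6130) ≈ 0.38.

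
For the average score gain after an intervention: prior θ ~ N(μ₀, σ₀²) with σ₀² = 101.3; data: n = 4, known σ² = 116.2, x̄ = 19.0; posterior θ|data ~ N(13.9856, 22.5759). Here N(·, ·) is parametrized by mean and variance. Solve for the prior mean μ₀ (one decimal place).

The posterior mean is a precision-weighted average: μ_n = (τ₀μ₀ + τ_data·x̄)/(τ₀+τ_data), with τ₀=1/σ₀² and τ_data=n/σ².
Here τ₀ = 1/101.3 = 0.009872 and τ_data = 4/116.2 = 0.034423, so τ_n = 0.044295.
Rearranging for μ₀: μ₀ = (μ_n·τ_n − τ_data·x̄)/τ₀ = (13.9856·0.044295 − 0.034423·19.0) / 0.009872 = -0.034545/0.009872 ≈ -3.5.

μ₀ = -3.5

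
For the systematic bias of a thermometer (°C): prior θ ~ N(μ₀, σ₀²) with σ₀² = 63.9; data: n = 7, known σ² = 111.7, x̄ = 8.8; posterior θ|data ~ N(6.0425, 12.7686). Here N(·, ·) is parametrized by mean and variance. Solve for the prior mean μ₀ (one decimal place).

μ₀ = -5.0

With known observation variance, the Normal–Normal posterior has precision τ_n = τ₀ + n/σ² and mean μ_n = (τ₀μ₀ + (n/σ²)x̄)/τ_n.
Here τ₀ = 1/63.9 = 0.015649 and τ_data = 7/111.7 = 0.062668, so τ_n = 0.078317.
Rearranging for μ₀: μ₀ = (μ_n·τ_n − τ_data·x̄)/τ₀ = (6.0425·0.078317 − 0.062668·8.8) / 0.015649 = -0.078248/0.015649 ≈ -5.0.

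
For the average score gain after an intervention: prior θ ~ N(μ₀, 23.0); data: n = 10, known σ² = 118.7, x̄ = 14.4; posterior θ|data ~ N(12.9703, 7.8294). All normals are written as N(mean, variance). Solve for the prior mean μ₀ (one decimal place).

The posterior mean is a precision-weighted average: μ_n = (τ₀μ₀ + τ_data·x̄)/(τ₀+τ_data), with τ₀=1/σ₀² and τ_data=n/σ².
Here τ₀ = 1/23.0 = 0.043478 and τ_data = 10/118.7 = 0.084246, so τ_n = 0.127724.
Rearranging for μ₀: μ₀ = (μ_n·τ_n − τ_data·x̄)/τ₀ = (12.9703·0.127724 − 0.084246·14.4) / 0.043478 = 0.443476/0.043478 ≈ 10.2.

μ₀ = 10.2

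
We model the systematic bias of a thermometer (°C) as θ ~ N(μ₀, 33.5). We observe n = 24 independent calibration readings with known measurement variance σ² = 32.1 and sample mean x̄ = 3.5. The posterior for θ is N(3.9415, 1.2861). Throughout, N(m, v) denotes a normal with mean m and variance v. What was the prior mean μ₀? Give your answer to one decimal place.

The posterior mean is a precision-weighted average: μ_n = (τ₀μ₀ + τ_data·x̄)/(τ₀+τ_data), with τ₀=1/σ₀² and τ_data=n/σ².
Here τ₀ = 1/33.5 = 0.029851 and τ_data = 24/32.1 = 0.747664, so τ_n = 0.777515.
Rearranging for μ₀: μ₀ = (μ_n·τ_n − τ_data·x̄)/τ₀ = (3.9415·0.777515 − 0.747664·3.5) / 0.029851 = 0.447751/0.029851 ≈ 15.0.

μ₀ = 15.0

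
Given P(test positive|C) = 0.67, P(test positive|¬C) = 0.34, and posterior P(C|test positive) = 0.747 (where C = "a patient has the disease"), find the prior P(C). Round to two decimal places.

In odds form, posterior odds = prior odds × likelihood ratio, so prior odds = posterior odds ÷ LR.
Posterior odds = 0.747/(1−0.747) = 2.9526. LR = 0.67/0.34 = 1.9706.
Prior odds = 2.9526/1.9706 = 1.4983, so P(C) = 1.4983/(1+1.4983) ≈ 0.60.

P(C) = 0.60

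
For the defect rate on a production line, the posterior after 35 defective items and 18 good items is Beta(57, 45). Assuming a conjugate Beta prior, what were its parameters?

Beta(22, 27)

Under Beta–binomial conjugacy the posterior parameters are (α+s, β+f).
So α = 57 − 35 = 22 and β = 45 − 18 = 27.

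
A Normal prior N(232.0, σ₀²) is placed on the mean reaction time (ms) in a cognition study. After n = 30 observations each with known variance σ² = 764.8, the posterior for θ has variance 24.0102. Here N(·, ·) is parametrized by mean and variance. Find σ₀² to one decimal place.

σ₀² = 412.7

For the Normal–Normal model with known σ², precisions add: τ_n = τ₀ + n/σ².
So 1/σ₀² = 1/24.0102 − 30/764.8 = 0.041649 − 0.039226 = 0.002423.
Hence σ₀² = 1/0.002423 ≈ 412.7.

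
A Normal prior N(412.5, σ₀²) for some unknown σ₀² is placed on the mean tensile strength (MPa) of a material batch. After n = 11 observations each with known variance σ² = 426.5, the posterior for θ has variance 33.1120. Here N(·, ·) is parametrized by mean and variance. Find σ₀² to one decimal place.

Posterior precision equals prior precision plus data precision: 1/σ_n² = 1/σ₀² + n/σ².
So 1/σ₀² = 1/33.1120 − 11/426.5 = 0.030201 − 0.025791 = 0.004410.
Hence σ₀² = 1/0.004410 ≈ 226.8.

σ₀² = 226.8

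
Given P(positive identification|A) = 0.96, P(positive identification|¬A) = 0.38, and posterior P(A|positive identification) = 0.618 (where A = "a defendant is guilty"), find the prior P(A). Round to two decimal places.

In odds form, posterior odds = prior odds × likelihood ratio, so prior odds = posterior odds ÷ LR.
Posterior odds = 0.618/(1−0.618) = 1.6178. LR = 0.96/0.38 = 2.5263.
Prior odds = 1.6178/2.5263 = 0.6404, so P(A) = 0.6404/(1+0.6404) ≈ 0.39.

P(A) = 0.39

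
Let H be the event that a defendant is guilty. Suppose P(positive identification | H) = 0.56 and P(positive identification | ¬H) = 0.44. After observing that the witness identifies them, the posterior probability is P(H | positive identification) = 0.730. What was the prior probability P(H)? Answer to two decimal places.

P(H) = 0.68

Bayes' rule in odds form gives O(H|E) = O(H)·[P(E|H)/P(E|¬H)], hence O(H) = O(H|E)/LR.
Posterior odds = 0.730/(1−0.730) = 2.7037. LR = 0.56/0.44 = 1.2727.
Prior odds = 2.7037/1.2727 = 2.1244, so P(H) = 2.1244/(1+2.1244) ≈ 0.68.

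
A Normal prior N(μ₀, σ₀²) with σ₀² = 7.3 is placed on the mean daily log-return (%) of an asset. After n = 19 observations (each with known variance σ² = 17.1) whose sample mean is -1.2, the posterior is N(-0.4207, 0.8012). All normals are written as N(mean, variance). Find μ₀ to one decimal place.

The posterior mean is a precision-weighted average: μ_n = (τ₀μ₀ + τ_data·x̄)/(τ₀+τ_data), with τ₀=1/σ₀² and τ_data=n/σ².
Here τ₀ = 1/7.3 = 0.136986 and τ_data = 19/17.1 = 1.111111, so τ_n = 1.248097.
Rearranging for μ₀: μ₀ = (μ_n·τ_n − τ_data·x̄)/τ₀ = (-0.4207·1.248097 − 1.111111·-1.2) / 0.136986 = 0.808259/0.136986 ≈ 5.9.

μ₀ = 5.9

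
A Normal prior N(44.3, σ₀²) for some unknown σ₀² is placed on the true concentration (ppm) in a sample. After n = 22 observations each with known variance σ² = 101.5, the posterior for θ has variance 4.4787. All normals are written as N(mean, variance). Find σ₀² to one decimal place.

σ₀² = 153.1

For the Normal–Normal model with known σ², precisions add: τ_n = τ₀ + n/σ².
So 1/σ₀² = 1/4.4787 − 22/101.5 = 0.223279 − 0.216749 = 0.006530.
Hence σ₀² = 1/0.006530 ≈ 153.1.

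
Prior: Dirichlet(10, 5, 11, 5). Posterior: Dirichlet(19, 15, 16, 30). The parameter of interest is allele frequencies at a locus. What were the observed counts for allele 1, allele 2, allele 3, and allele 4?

For a Dirichlet(α) prior with multinomial counts c, the posterior is Dirichlet(α + c) componentwise.
Counts are posterior − prior componentwise: 19−10=9, 15−5=10, 16−11=5, 30−5=25.

counts (9, 10, 5, 25)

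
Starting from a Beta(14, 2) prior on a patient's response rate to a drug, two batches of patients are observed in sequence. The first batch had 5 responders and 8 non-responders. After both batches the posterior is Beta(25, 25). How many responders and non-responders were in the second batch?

Because Beta–binomial updating is additive in the counts, the combined data contributed (α_post−α_prior, β_post−β_prior) successes and failures.
Total across both batches: 25−14=11 responders, 25−2=23 non-responders.
Subtract the first batch: 11−5=6 responders and 23−8=15 non-responders.

6 responders and 15 non-responders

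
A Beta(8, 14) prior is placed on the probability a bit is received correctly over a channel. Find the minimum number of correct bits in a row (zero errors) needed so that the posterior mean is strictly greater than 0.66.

k = 20

After k correct bits and 0 errors the posterior is Beta(8+k, 14), with mean (8+k)/(8+14+k).
Set (8+k)/(22+k) > 0.66 and solve: k > (0.66·22 − 8)/(1 − 0.66) = 19.176.
The smallest integer exceeding 19.176 is 20.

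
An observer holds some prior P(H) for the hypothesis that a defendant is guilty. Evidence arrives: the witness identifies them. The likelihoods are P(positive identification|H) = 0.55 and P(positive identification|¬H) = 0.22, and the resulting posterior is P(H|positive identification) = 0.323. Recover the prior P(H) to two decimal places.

In odds form, posterior odds = prior odds × likelihood ratio, so prior odds = posterior odds ÷ LR.
Posterior odds = 0.323/(1−0.323) = 0.4771. LR = 0.55/0.22 = 2.5000.
Prior odds = 0.4771/2.5000 = 0.1908, so P(H) = 0.1908/(1+0.1908) ≈ 0.16.

P(H) = 0.16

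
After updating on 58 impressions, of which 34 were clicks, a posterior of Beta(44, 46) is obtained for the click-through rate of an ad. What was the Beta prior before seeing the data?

Beta(10, 22)

Beta is conjugate to the binomial likelihood: posterior = Beta(α+s, β+f).
So α = 44 − 34 = 10 and β = 46 − 24 = 22.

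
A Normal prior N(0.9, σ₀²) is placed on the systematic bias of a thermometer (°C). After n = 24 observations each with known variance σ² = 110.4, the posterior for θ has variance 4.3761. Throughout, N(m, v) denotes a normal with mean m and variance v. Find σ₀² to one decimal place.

For the Normal–Normal model with known σ², precisions add: τ_n = τ₀ + n/σ².
So 1/σ₀² = 1/4.3761 − 24/110.4 = 0.228514 − 0.217391 = 0.011123.
Hence σ₀² = 1/0.011123 ≈ 89.9.

σ₀² = 89.9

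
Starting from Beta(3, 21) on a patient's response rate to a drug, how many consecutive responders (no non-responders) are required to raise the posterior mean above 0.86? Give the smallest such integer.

k = 127

After k responders and 0 non-responders the posterior is Beta(3+k, 21), with mean (3+k)/(3+21+k).
Set (3+k)/(24+k) > 0.86 and solve: k > (0.86·24 − 3)/(1 − 0.86) = 126.000.
The smallest integer exceeding 126.000 is 127.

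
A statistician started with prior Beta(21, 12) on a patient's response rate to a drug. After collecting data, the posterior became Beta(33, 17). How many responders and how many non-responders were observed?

12 responders and 5 non-responders

A Beta(α, β) prior with s successes and f failures in binomial data gives a Beta(α+s, β+f) posterior.
Match parameters: s=33−21=12, f=17−12=5.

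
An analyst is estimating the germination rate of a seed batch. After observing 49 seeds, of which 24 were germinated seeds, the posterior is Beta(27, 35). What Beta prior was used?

Beta(3, 10)

Beta is conjugate to the binomial likelihood: posterior = Beta(a+s, b+f).
Subtract the data counts: 27−24=3, 35−25=10.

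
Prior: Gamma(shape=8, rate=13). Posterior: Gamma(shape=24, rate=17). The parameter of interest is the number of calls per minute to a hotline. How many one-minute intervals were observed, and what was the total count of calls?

A Gamma(α, β) prior (rate parametrization) on a Poisson rate with n observations summing to S gives posterior Gamma(α+S, β+n).
Matching: Σxᵢ = 24 − 8 = 16 and n = 17 − 13 = 4.

n = 4 one-minute intervals with total 16 calls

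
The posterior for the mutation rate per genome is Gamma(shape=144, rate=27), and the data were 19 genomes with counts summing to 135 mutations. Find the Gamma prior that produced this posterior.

Gamma–Poisson conjugacy: posterior shape = α + Σxᵢ, posterior rate = β + n.
So α = 144 − 135 = 9 and β = 27 − 19 = 8.

Gamma(shape=9, rate=8)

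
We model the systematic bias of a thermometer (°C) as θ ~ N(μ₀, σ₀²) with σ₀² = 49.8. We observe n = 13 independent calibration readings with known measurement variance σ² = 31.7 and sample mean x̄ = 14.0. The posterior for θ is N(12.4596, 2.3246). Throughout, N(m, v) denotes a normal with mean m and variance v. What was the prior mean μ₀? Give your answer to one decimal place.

The posterior mean is a precision-weighted average: μ_n = (τ₀μ₀ + τ_data·x̄)/(τ₀+τ_data), with τ₀=1/σ₀² and τ_data=n/σ².
Here τ₀ = 1/49.8 = 0.020080 and τ_data = 13/31.7 = 0.410095, so τ_n = 0.430175.
Rearranging for μ₀: μ₀ = (μ_n·τ_n − τ_data·x̄)/τ₀ = (12.4596·0.430175 − 0.410095·14.0) / 0.020080 = -0.381522/0.020080 ≈ -19.0.

μ₀ = -19.0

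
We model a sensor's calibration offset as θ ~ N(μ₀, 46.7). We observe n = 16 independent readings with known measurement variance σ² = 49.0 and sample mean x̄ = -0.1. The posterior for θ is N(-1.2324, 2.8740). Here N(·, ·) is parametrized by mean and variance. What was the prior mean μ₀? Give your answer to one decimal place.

μ₀ = -18.5

With known observation variance, the Normal–Normal posterior has precision τ_n = τ₀ + n/σ² and mean μ_n = (τ₀μ₀ + (n/σ²)x̄)/τ_n.
Here τ₀ = 1/46.7 = 0.021413 and τ_data = 16/49.0 = 0.326531, so τ_n = 0.347944.
Rearranging for μ₀: μ₀ = (μ_n·τ_n − τ_data·x̄)/τ₀ = (-1.2324·0.347944 − 0.326531·-0.1) / 0.021413 = -0.396153/0.021413 ≈ -18.5.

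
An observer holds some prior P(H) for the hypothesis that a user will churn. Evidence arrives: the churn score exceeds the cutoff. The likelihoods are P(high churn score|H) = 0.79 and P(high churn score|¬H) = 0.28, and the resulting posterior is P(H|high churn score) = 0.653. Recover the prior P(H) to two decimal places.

P(H) = 0.40

In odds form, posterior odds = prior odds × likelihood ratio, so prior odds = posterior odds ÷ LR.
Posterior odds = 0.653/(1−0.653) = 1.8818. LR = 0.79/0.28 = 2.8214.
Prior odds = 1.8818/2.8214 = 0.6670, so P(H) = 0.6670/(1+0.6670) ≈ 0.40.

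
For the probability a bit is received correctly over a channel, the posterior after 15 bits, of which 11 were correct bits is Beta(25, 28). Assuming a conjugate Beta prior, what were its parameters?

Beta(14, 24)

A Beta(α, β) prior with s successes and f failures in binomial data gives a Beta(α+s, β+f) posterior.
Subtract the data counts: 25−11=14, 28−4=24.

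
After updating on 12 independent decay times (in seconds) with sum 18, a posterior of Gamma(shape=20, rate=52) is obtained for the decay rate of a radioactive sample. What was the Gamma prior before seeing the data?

Gamma(shape=8, rate=34)

Gamma–exponential conjugacy: posterior shape = α + n, posterior rate = β + Σtᵢ.
So α = 20 − 12 = 8 and β = 52 − 18 = 34.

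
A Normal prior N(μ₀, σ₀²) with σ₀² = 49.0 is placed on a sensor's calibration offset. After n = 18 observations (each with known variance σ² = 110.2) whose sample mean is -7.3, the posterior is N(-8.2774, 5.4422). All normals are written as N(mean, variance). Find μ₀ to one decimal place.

μ₀ = -16.1

The posterior mean is a precision-weighted average: μ_n = (τ₀μ₀ + τ_data·x̄)/(τ₀+τ_data), with τ₀=1/σ₀² and τ_data=n/σ².
Here τ₀ = 1/49.0 = 0.020408 and τ_data = 18/110.2 = 0.163339, so τ_n = 0.183747.
Rearranging for μ₀: μ₀ = (μ_n·τ_n − τ_data·x̄)/τ₀ = (-8.2774·0.183747 − 0.163339·-7.3) / 0.020408 = -0.328573/0.020408 ≈ -16.1.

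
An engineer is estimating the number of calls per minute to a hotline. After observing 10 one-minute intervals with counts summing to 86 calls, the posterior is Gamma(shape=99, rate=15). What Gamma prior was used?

Gamma(shape=13, rate=5)

Gamma–Poisson conjugacy: posterior shape = α + Σxᵢ, posterior rate = β + n.
So α = 99 − 86 = 13 and β = 15 − 10 = 5.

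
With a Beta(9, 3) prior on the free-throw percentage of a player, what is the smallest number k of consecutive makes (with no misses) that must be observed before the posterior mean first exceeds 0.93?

After k makes and 0 misses the posterior is Beta(9+k, 3), with mean (9+k)/(9+3+k).
Set (9+k)/(12+k) > 0.93 and solve: k > (0.93·12 − 9)/(1 − 0.93) = 30.857.
The smallest integer exceeding 30.857 is 31.

k = 31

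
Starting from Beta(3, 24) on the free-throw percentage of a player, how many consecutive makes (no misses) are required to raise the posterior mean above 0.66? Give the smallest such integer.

k = 44

After k makes and 0 misses the posterior is Beta(3+k, 24), with mean (3+k)/(3+24+k).
Set (3+k)/(27+k) > 0.66 and solve: k > (0.66·27 − 3)/(1 − 0.66) = 43.588.
The smallest integer exceeding 43.588 is 44.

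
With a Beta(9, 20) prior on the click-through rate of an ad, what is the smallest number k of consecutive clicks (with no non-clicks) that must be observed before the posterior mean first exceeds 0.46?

k = 9

After k clicks and 0 non-clicks the posterior is Beta(9+k, 20), with mean (9+k)/(9+20+k).
Set (9+k)/(29+k) > 0.46 and solve: k > (0.46·29 − 9)/(1 − 0.46) = 8.037.
The smallest integer exceeding 8.037 is 9, and checking k=9: (18)/(38) = 0.4737 > 0.46.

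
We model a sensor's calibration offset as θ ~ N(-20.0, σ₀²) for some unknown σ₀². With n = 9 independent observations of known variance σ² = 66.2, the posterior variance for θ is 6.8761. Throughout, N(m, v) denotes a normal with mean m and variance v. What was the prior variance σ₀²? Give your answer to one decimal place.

σ₀² = 105.5

For the Normal–Normal model with known σ², precisions add: τ_n = τ₀ + n/σ².
So 1/σ₀² = 1/6.8761 − 9/66.2 = 0.145431 − 0.135952 = 0.009479.
Hence σ₀² = 1/0.009479 ≈ 105.5.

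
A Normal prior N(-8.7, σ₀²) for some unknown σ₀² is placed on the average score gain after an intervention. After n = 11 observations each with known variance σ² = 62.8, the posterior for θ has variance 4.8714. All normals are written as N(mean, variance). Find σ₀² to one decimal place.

σ₀² = 33.2

Posterior precision equals prior precision plus data precision: 1/σ_n² = 1/σ₀² + n/σ².
So 1/σ₀² = 1/4.8714 − 11/62.8 = 0.205280 − 0.175159 = 0.030121.
Hence σ₀² = 1/0.030121 ≈ 33.2.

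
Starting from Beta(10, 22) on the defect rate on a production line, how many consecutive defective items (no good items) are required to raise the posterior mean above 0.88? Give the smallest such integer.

After k defective items and 0 good items the posterior is Beta(10+k, 22), with mean (10+k)/(10+22+k).
Set (10+k)/(32+k) > 0.88 and solve: k > (0.88·32 − 10)/(1 − 0.88) = 151.333.
The smallest integer exceeding 151.333 is 152.

k = 152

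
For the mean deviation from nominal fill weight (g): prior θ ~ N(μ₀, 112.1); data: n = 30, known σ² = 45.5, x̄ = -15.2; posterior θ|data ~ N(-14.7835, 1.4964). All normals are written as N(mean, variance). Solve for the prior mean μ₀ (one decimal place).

μ₀ = 16.0

The posterior mean is a precision-weighted average: μ_n = (τ₀μ₀ + τ_data·x̄)/(τ₀+τ_data), with τ₀=1/σ₀² and τ_data=n/σ².
Here τ₀ = 1/112.1 = 0.008921 and τ_data = 30/45.5 = 0.659341, so τ_n = 0.668262.
Rearranging for μ₀: μ₀ = (μ_n·τ_n − τ_data·x̄)/τ₀ = (-14.7835·0.668262 − 0.659341·-15.2) / 0.008921 = 0.142732/0.008921 ≈ 16.0.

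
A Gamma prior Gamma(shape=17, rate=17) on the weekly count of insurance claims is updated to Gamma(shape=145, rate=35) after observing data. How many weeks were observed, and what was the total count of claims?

A Gamma(α, β) prior (rate parametrization) on a Poisson rate with n observations summing to S gives posterior Gamma(α+S, β+n).
Matching: Σxᵢ = 145 − 17 = 128 and n = 35 − 17 = 18.

n = 18 weeks with total 128 claims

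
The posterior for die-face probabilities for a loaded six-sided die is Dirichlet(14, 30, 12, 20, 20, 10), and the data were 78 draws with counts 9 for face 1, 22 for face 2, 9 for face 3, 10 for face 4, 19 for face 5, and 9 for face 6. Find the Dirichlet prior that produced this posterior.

For a Dirichlet(α) prior with multinomial counts c, the posterior is Dirichlet(α + c) componentwise.
Subtract each count from the matching posterior parameter: 14−9=5, 30−22=8, 12−9=3, 20−10=10, 20−19=1, 10−9=1.

Dirichlet(5, 8, 3, 10, 1, 1)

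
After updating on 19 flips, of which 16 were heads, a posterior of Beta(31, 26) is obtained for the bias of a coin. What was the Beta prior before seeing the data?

A Beta(a, b) prior with s successes and f failures in binomial data gives a Beta(a+s, b+f) posterior.
Subtract the data counts: 31−16=15, 26−3=23.

Beta(15, 23)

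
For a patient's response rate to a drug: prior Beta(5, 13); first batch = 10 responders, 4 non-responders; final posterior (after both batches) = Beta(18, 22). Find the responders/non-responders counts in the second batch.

3 responders and 5 non-responders

Sequential conjugate updates are equivalent to a single update on the pooled data, so total successes = posterior α − prior α and total failures = posterior β − prior β.
Total across both batches: 18−5=13 responders, 22−13=9 non-responders.
Subtract the first batch: 13−10=3 responders and 9−4=5 non-responders.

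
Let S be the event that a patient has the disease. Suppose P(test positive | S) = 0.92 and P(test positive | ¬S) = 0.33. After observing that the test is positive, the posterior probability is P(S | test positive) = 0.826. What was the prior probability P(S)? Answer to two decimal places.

P(S) = 0.63

Bayes' rule in odds form gives O(S|E) = O(S)·[P(E|S)/P(E|¬S)], hence O(S) = O(S|E)/LR.
Posterior odds = 0.826/(1−0.826) = 4.7471. LR = 0.92/0.33 = 2.7879.
Prior odds = 4.7471/2.7879 = 1.7028, so P(S) = 1.7028/(1+1.7028) ≈ 0.63.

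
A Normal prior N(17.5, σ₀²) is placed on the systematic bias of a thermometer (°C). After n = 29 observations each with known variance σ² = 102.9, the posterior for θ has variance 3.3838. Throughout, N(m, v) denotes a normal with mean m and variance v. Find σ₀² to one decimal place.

σ₀² = 73.0

Posterior precision equals prior precision plus data precision: 1/σ_n² = 1/σ₀² + n/σ².
So 1/σ₀² = 1/3.3838 − 29/102.9 = 0.295526 − 0.281827 = 0.013699.
Hence σ₀² = 1/0.013699 ≈ 73.0.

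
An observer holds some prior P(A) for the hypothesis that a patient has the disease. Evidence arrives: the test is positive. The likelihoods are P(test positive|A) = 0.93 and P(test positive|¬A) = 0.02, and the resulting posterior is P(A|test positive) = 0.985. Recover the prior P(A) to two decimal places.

P(A) = 0.59

Bayes' rule in odds form gives O(A|E) = O(A)·[P(E|A)/P(E|¬A)], hence O(A) = O(A|E)/LR.
Posterior odds = 0.985/(1−0.985) = 65.6667. LR = 0.93/0.02 = 46.5000.
Prior odds = 65.6667/46.5000 = 1.4122, so P(A) = 1.4122/(1+1.4122) ≈ 0.59.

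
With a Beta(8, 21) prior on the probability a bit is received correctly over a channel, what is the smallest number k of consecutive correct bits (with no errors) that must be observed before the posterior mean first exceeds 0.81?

After k correct bits and 0 errors the posterior is Beta(8+k, 21), with mean (8+k)/(8+21+k).
Set (8+k)/(29+k) > 0.81 and solve: k > (0.81·29 − 8)/(1 − 0.81) = 81.526.
The smallest integer exceeding 81.526 is 82, and checking k=82: (90)/(111) = 0.8108 > 0.81.

k = 82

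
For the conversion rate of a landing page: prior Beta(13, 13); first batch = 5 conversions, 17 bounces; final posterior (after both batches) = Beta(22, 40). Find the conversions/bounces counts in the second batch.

Sequential conjugate updates are equivalent to a single update on the pooled data, so total successes = posterior α − prior α and total failures = posterior β − prior β.
Total across both batches: 22−13=9 conversions, 40−13=27 bounces.
Subtract the first batch: 9−5=4 conversions and 27−17=10 bounces.

4 conversions and 10 bounces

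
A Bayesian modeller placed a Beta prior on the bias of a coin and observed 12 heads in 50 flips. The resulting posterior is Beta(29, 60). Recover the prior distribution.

Beta(17, 22)

Beta is conjugate to the binomial likelihood: posterior = Beta(a+s, b+f).
So a = 29 − 12 = 17 and b = 60 − 38 = 22.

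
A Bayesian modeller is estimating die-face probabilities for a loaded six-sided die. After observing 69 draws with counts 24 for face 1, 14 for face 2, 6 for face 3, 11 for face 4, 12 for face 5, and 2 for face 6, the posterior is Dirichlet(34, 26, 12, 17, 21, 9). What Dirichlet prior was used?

Dirichlet(10, 12, 6, 6, 9, 7)

For a Dirichlet(α) prior with multinomial counts c, the posterior is Dirichlet(α + c) componentwise.
Subtract each count from the matching posterior parameter: 34−24=10, 26−14=12, 12−6=6, 17−11=6, 21−12=9, 9−2=7.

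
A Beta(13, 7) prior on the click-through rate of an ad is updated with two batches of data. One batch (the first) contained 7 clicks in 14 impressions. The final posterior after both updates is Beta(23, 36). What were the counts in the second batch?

3 clicks and 22 non-clicks

Sequential conjugate updates are equivalent to a single update on the pooled data, so total successes = posterior α − prior α and total failures = posterior β − prior β.
Total across both batches: 23−13=10 clicks, 36−7=29 non-clicks.
Subtract the first batch: 10−7=3 clicks and 29−7=22 non-clicks.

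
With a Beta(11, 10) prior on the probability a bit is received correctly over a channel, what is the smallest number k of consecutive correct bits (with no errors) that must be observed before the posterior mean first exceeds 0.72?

After k correct bits and 0 errors the posterior is Beta(11+k, 10), with mean (11+k)/(11+10+k).
Set (11+k)/(21+k) > 0.72 and solve: k > (0.72·21 − 11)/(1 − 0.72) = 14.714.
The smallest integer exceeding 14.714 is 15.

k = 15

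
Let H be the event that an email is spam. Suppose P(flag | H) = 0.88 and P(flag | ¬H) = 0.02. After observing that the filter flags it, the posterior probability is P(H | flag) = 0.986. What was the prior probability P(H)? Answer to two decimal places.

P(H) = 0.62

In odds form, posterior odds = prior odds × likelihood ratio, so prior odds = posterior odds ÷ LR.
Posterior odds = 0.986/(1−0.986) = 70.4286. LR = 0.88/0.02 = 44.0000.
Prior odds = 70.4286/44.0000 = 1.6007, so P(H) = 1.6007/(1+1.6007) ≈ 0.62.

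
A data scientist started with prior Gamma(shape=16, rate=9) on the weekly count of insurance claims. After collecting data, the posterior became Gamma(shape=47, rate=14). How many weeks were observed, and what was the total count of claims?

n = 5 weeks with total 31 claims

A Gamma(α, β) prior (rate parametrization) on a Poisson rate with n observations summing to S gives posterior Gamma(α+S, β+n).
Matching: Σxᵢ = 47 − 16 = 31 and n = 14 − 9 = 5.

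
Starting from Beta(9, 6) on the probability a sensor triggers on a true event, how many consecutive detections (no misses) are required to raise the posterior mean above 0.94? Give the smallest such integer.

After k detections and 0 misses the posterior is Beta(9+k, 6), with mean (9+k)/(9+6+k).
Set (9+k)/(15+k) > 0.94 and solve: k > (0.94·15 − 9)/(1 − 0.94) = 85.000.
The smallest integer exceeding 85.000 is 86, and checking k=86: (95)/(101) = 0.9406 > 0.94.

k = 86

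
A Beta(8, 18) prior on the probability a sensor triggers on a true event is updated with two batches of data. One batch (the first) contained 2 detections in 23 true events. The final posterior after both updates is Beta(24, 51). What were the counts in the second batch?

14 detections and 12 misses

Because Beta–binomial updating is additive in the counts, the combined data contributed (α_post−α_prior, β_post−β_prior) successes and failures.
Total across both batches: 24−8=16 detections, 51−18=33 misses.
Subtract the first batch: 16−2=14 detections and 33−21=12 misses.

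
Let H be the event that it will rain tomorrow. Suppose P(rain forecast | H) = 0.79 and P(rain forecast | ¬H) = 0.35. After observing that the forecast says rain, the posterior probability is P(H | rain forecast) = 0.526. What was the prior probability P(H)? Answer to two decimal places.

P(H) = 0.33

In odds form, posterior odds = prior odds × likelihood ratio, so prior odds = posterior odds ÷ LR.
Posterior odds = 0.526/(1−0.526) = 1.1097. LR = 0.79/0.35 = 2.2571.
Prior odds = 1.1097/2.2571 = 0.4916, so P(H) = 0.4916/(1+0.4916) ≈ 0.33.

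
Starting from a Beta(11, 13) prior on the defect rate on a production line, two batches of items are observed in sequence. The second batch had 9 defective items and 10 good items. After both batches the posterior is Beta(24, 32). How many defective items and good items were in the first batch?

Sequential conjugate updates are equivalent to a single update on the pooled data, so total successes = posterior α − prior α and total failures = posterior β − prior β.
Total across both batches: 24−11=13 defective items, 32−13=19 good items.
Subtract the second batch: 13−9=4 defective items and 19−10=9 good items.

4 defective items and 9 good items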